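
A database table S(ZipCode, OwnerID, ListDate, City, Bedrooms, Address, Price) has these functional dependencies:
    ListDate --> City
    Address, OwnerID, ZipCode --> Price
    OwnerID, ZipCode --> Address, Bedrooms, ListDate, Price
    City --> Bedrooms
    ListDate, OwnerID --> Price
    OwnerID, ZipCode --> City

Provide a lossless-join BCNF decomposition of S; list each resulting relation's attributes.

Candidate key of the original relation: {OwnerID, ZipCode}.
Within {Address, Bedrooms, City, ListDate, OwnerID, Price, ZipCode}: {ListDate}⁺ ∩ {Address, Bedrooms, City, ListDate, OwnerID, Price, ZipCode} = {Bedrooms, City, ListDate}, not the whole set, so ListDate --> Bedrooms, City violates BCNF; decompose into {Bedrooms, City, ListDate} and {Address, ListDate, OwnerID, Price, ZipCode}.
Within {Bedrooms, City, ListDate}: {City}⁺ ∩ {Bedrooms, City, ListDate} = {Bedrooms, City}, not the whole set, so City --> Bedrooms violates BCNF; decompose into {Bedrooms, City} and {City, ListDate}.
{Bedrooms, City} is in BCNF.
{City, ListDate} is in BCNF.
Within {Address, ListDate, OwnerID, Price, ZipCode}: {ListDate, OwnerID}⁺ ∩ {Address, ListDate, OwnerID, Price, ZipCode} = {ListDate, OwnerID, Price}, not the whole set, so ListDate, OwnerID --> Price violates BCNF; decompose into {ListDate, OwnerID, Price} and {Address, ListDate, OwnerID, ZipCode}.
{ListDate, OwnerID, Price} is in BCNF.
{Address, ListDate, OwnerID, ZipCode} is in BCNF.

{Address, ListDate, OwnerID, ZipCode}; {Bedrooms, City}; {City, ListDate}; {ListDate, OwnerID, Price}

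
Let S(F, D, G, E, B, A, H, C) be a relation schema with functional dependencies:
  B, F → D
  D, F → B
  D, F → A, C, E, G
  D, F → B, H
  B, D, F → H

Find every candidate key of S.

{B, F}, {D, F}

{F} never appears on the right of any FD, so every key must include it.
{B, F}⁺ = {A, B, C, D, E, F, G, H} — all of the relation — so {B, F} is a candidate key.
{D, F}⁺ = {A, B, C, D, E, F, G, H} — all of the relation — so {D, F} is a candidate key.
Any other superkey properly contains one of these, so there are no further candidate keys.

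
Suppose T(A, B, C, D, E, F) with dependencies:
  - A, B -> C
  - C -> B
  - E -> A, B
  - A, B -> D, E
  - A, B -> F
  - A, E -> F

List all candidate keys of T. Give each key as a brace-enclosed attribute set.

Closure of {E} is {A, B, C, D, E, F}, the whole schema; {E} is a candidate key.
Closure of {A, B} is {A, B, C, D, E, F}, the whole schema; {A, B} is a candidate key.
Closure of {A, C} is {A, B, C, D, E, F}, the whole schema; {A, C} is a candidate key.
These are minimal and exhaustive — every other superkey contains one of them.

{A, B}, {A, C}, {E}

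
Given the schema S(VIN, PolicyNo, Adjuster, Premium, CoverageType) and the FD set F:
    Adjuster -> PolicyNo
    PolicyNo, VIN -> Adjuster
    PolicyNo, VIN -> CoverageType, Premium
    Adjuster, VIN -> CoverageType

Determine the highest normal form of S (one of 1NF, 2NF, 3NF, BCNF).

Candidate keys: {Adjuster, VIN}, {PolicyNo, VIN}. Prime attributes: {Adjuster, PolicyNo, VIN}.
Adjuster -> PolicyNo: {Adjuster}⁺ = {Adjuster, PolicyNo}, which is not all of the attributes, so the left side is not a superkey — BCNF is violated.
Its right-hand attributes {PolicyNo} are all prime, as are those of every other non-superkey FD — the relation is in 3NF.

3NF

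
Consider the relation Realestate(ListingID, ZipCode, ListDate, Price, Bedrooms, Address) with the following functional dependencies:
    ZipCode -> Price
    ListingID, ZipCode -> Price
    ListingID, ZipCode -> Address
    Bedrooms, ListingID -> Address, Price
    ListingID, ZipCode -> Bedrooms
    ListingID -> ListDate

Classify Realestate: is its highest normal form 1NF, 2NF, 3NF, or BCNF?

1NF

Candidate key: {ListingID, ZipCode}. Prime attributes: {ListingID, ZipCode}.
For ZipCode -> Price we have {ZipCode}⁺ = {Price, ZipCode}; {ZipCode} is not a superkey, so BCNF fails.
ZipCode -> Price determines the non-prime attribute {Price} from a non-superkey — 3NF is violated.
{ListingID} is a proper subset of the key {ListingID, ZipCode}, and {ListingID}⁺ contains the non-prime attribute {ListDate} — a partial dependency, so 2NF is violated.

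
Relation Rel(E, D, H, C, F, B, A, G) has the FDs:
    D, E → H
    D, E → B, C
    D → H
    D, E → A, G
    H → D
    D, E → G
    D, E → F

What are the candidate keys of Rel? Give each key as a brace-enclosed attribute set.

No FD produces {E}, so it must be in every candidate key.
{D, E}⁺ = {A, B, C, D, E, F, G, H}, which is every attribute, so {D, E} is a candidate key.
{E, H}⁺ = {A, B, C, D, E, F, G, H}, which is every attribute, so {E, H} is a candidate key.
Any other superkey properly contains one of these, so there are no further candidate keys.

{D, E}, {E, H}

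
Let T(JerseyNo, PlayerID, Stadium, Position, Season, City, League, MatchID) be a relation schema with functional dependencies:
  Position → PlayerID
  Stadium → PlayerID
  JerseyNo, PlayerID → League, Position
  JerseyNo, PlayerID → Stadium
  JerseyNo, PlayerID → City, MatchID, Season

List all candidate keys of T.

Attributes never on any right-hand side: {JerseyNo} — every candidate key must contain it.
Closure of {JerseyNo, PlayerID} is {City, JerseyNo, League, MatchID, PlayerID, Position, Season, Stadium}, the whole schema; {JerseyNo, PlayerID} is a candidate key.
Closure of {JerseyNo, Position} is {City, JerseyNo, League, MatchID, PlayerID, Position, Season, Stadium}, the whole schema; {JerseyNo, Position} is a candidate key.
Closure of {JerseyNo, Stadium} is {City, JerseyNo, League, MatchID, PlayerID, Position, Season, Stadium}, the whole schema; {JerseyNo, Stadium} is a candidate key.
No proper subset of any of these is a key, and no other minimal superkey exists.

{JerseyNo, PlayerID}, {JerseyNo, Position}, {JerseyNo, Stadium}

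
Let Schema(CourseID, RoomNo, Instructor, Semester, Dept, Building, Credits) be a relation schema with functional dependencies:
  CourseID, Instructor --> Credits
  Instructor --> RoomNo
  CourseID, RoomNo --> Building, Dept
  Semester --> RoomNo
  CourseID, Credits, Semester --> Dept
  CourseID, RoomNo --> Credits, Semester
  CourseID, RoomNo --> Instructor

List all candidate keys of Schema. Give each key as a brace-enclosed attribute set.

{CourseID, Instructor}, {CourseID, RoomNo}, {CourseID, Semester}

Attributes never on any right-hand side: {CourseID} — every candidate key must contain it.
{CourseID, Instructor}⁺ = {Building, CourseID, Credits, Dept, Instructor, RoomNo, Semester}, which is every attribute, so {CourseID, Instructor} is a candidate key.
{CourseID, RoomNo}⁺ = {Building, CourseID, Credits, Dept, Instructor, RoomNo, Semester}, which is every attribute, so {CourseID, RoomNo} is a candidate key.
{CourseID, Semester}⁺ = {Building, CourseID, Credits, Dept, Instructor, RoomNo, Semester}, which is every attribute, so {CourseID, Semester} is a candidate key.
No proper subset of any of these is a key, and no other minimal superkey exists.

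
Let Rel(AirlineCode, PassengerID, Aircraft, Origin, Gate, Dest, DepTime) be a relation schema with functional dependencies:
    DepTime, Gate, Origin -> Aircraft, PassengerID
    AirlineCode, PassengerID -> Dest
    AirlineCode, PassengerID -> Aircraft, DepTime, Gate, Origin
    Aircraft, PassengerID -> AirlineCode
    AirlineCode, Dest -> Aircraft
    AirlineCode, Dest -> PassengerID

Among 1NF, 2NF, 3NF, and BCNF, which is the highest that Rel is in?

BCNF

Candidate keys: {Aircraft, PassengerID}, {AirlineCode, Dest}, {AirlineCode, PassengerID}, {DepTime, Gate, Origin}. Prime attributes: {Aircraft, AirlineCode, DepTime, Dest, Gate, Origin, PassengerID}.
The left-hand side of every FD is a superkey, so BCNF is satisfied.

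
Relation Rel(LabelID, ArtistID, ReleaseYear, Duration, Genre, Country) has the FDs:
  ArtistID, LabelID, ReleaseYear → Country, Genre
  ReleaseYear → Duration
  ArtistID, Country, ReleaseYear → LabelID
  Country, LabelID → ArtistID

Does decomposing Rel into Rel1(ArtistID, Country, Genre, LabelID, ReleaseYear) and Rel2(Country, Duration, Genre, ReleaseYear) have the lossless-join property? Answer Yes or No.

Common attributes: {Country, Genre, ReleaseYear}; their closure is {Country, Duration, Genre, ReleaseYear}.
Since Rel2 ⊆ {Country, Duration, Genre, ReleaseYear}, the intersection is a superkey of Rel2; the decomposition is lossless.

Yes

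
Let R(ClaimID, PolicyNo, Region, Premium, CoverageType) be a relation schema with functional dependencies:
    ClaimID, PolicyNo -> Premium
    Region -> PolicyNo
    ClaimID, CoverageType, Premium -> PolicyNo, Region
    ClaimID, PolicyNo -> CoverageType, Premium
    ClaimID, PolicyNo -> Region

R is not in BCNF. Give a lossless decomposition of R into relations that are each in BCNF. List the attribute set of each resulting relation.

{ClaimID, CoverageType, Premium, Region}; {PolicyNo, Region}

Candidate keys of the original relation: {ClaimID, CoverageType, Premium}, {ClaimID, PolicyNo}, {ClaimID, Region}.
{ClaimID, CoverageType, PolicyNo, Premium, Region}: {Region} determines {PolicyNo, Region} here but is not a superkey — split on Region -> PolicyNo, giving {PolicyNo, Region} and {ClaimID, CoverageType, Premium, Region}.
{PolicyNo, Region} is in BCNF.
{ClaimID, CoverageType, Premium, Region} is in BCNF.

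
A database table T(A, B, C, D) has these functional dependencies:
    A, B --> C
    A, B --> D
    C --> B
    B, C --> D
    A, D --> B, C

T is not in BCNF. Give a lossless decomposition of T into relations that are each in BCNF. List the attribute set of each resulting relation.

{A, C}; {B, C, D}

Candidate keys of the original relation: {A, B}, {A, C}, {A, D}.
Within {A, B, C, D}: {C}⁺ ∩ {A, B, C, D} = {B, C, D}, not the whole set, so C --> B, D violates BCNF; decompose into {B, C, D} and {A, C}.
{B, C, D} is in BCNF.
{A, C} is in BCNF.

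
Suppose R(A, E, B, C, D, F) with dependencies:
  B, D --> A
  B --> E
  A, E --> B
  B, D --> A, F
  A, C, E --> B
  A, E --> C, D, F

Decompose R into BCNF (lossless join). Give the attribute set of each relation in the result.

{A, B, C, D, F}; {B, E}

Candidate keys of the original relation: {A, B}, {A, E}, {B, D}.
{A, B, C, D, E, F}: {B} determines {B, E} here but is not a superkey — split on B --> E, giving {B, E} and {A, B, C, D, F}.
{B, E}: every determinant is a superkey — BCNF.
{A, B, C, D, F}: every determinant is a superkey — BCNF.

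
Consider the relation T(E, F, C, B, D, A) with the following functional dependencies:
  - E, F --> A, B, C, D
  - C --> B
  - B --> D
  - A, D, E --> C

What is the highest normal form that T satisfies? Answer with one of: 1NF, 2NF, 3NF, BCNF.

Candidate key: {E, F}. Prime attributes: {E, F}.
C --> B breaks BCNF: {C}⁺ = {B, C, D}, so {C} is not a superkey.
C --> B has non-prime {B} on the right and a non-superkey on the left, so 3NF fails.
Checking every proper subset of each key, none determines a non-prime attribute — 2NF is satisfied.

2NF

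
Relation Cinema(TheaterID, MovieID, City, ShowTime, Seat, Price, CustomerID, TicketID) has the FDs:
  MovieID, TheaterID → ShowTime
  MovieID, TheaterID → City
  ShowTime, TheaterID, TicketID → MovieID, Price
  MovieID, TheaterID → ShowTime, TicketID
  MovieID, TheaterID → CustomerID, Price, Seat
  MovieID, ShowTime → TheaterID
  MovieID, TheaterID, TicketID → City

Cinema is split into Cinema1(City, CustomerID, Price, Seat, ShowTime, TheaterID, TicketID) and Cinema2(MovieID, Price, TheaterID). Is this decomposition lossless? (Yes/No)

The shared attributes are {Price, TheaterID} and {Price, TheaterID}⁺ = {Price, TheaterID}.
Neither Cinema1 nor Cinema2 is contained in that closure, so the decomposition is lossy.

No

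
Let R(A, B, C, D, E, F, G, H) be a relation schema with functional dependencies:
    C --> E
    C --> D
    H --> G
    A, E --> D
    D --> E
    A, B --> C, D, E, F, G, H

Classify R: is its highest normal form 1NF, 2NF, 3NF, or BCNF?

Candidate key: {A, B}. Prime attributes: {A, B}.
C --> E: {C}⁺ = {C, D, E}, which is not all of the attributes, so the left side is not a superkey — BCNF is violated.
C --> E has non-prime {E} on the right and a non-superkey on the left, so 3NF fails.
Checking every proper subset of each key, none determines a non-prime attribute — 2NF is satisfied.

2NF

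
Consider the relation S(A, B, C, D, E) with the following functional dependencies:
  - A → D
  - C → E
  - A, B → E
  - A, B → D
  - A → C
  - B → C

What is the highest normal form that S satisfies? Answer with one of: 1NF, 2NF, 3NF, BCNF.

Candidate key: {A, B}. Prime attributes: {A, B}.
For A → D we have {A}⁺ = {A, C, D, E}; {A} is not a superkey, so BCNF fails.
Because {D} is non-prime and the left side of A → D is not a superkey, the relation is not in 3NF.
The proper key subset {A} of {A, B} determines non-prime {C, D, E}, so the relation is not even in 2NF.

1NF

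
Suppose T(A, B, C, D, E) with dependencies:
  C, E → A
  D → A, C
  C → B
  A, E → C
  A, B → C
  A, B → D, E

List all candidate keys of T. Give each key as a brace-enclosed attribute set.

{A, B}, {A, C}, {A, E}, {C, E}, {D}

{D} is a candidate key since {D}⁺ = {A, B, C, D, E} covers every attribute.
{A, B} is a candidate key since {A, B}⁺ = {A, B, C, D, E} covers every attribute.
{A, C} is a candidate key since {A, C}⁺ = {A, B, C, D, E} covers every attribute.
{A, E} is a candidate key since {A, E}⁺ = {A, B, C, D, E} covers every attribute.
{C, E} is a candidate key since {C, E}⁺ = {A, B, C, D, E} covers every attribute.
These are minimal and exhaustive — every other superkey contains one of them.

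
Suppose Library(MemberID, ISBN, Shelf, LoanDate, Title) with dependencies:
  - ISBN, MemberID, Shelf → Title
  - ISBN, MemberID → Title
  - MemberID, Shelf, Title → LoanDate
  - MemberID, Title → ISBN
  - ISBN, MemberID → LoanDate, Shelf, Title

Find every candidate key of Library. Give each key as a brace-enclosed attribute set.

{ISBN, MemberID}, {MemberID, Title}

No FD produces {MemberID}, so it must be in every candidate key.
{ISBN, MemberID} is a candidate key since {ISBN, MemberID}⁺ = {ISBN, LoanDate, MemberID, Shelf, Title} covers every attribute.
{MemberID, Title} is a candidate key since {MemberID, Title}⁺ = {ISBN, LoanDate, MemberID, Shelf, Title} covers every attribute.
Any other superkey properly contains one of these, so there are no further candidate keys.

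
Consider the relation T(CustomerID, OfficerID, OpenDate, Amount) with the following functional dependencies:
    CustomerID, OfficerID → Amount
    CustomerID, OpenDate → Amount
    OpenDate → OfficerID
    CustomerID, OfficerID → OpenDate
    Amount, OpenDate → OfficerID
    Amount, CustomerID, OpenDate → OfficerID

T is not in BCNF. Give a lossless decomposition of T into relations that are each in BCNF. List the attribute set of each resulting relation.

Candidate keys of the original relation: {CustomerID, OfficerID}, {CustomerID, OpenDate}.
{Amount, CustomerID, OfficerID, OpenDate}: {OpenDate} determines {OfficerID, OpenDate} here but is not a superkey — split on OpenDate → OfficerID, giving {OfficerID, OpenDate} and {Amount, CustomerID, OpenDate}.
{OfficerID, OpenDate} has no BCNF violation.
{Amount, CustomerID, OpenDate} has no BCNF violation.

{Amount, CustomerID, OpenDate}; {OfficerID, OpenDate}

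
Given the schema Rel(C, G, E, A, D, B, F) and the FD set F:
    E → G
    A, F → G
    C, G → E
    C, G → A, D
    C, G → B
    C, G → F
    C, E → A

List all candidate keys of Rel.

{A, C, F}, {C, E}, {C, G}

{C} never appears on the right of any FD, so every key must include it.
{C, E}⁺ = {A, B, C, D, E, F, G}, which is every attribute, so {C, E} is a candidate key.
{C, G}⁺ = {A, B, C, D, E, F, G}, which is every attribute, so {C, G} is a candidate key.
{A, C, F}⁺ = {A, B, C, D, E, F, G}, which is every attribute, so {A, C, F} is a candidate key.
These are minimal and exhaustive — every other superkey contains one of them.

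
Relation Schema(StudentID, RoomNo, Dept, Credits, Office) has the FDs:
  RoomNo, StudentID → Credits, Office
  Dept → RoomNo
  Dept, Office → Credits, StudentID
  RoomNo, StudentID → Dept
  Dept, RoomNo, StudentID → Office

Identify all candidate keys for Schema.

{Dept, Office}, {Dept, StudentID}, {RoomNo, StudentID}

Closure of {Dept, Office} is {Credits, Dept, Office, RoomNo, StudentID}, the whole schema; {Dept, Office} is a candidate key.
Closure of {Dept, StudentID} is {Credits, Dept, Office, RoomNo, StudentID}, the whole schema; {Dept, StudentID} is a candidate key.
Closure of {RoomNo, StudentID} is {Credits, Dept, Office, RoomNo, StudentID}, the whole schema; {RoomNo, StudentID} is a candidate key.
These are minimal and exhaustive — every other superkey contains one of them.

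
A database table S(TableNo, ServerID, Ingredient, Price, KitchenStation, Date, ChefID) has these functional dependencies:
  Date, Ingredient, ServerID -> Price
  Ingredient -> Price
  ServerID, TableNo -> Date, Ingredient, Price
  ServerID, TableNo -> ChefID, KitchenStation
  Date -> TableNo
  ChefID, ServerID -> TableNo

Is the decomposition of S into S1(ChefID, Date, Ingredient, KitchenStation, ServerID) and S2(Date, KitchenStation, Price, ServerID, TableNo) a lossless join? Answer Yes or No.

The shared attributes are {Date, KitchenStation, ServerID} and {Date, KitchenStation, ServerID}⁺ = {ChefID, Date, Ingredient, KitchenStation, Price, ServerID, TableNo}.
S1 is contained in that closure, so S1 ∩ S2 -> S1 holds and the join is lossless.

Yes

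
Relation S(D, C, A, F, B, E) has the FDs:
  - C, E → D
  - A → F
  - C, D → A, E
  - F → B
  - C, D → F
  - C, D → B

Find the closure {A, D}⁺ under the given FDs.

Start with {A, D}.
A → F applies; add {F} → now {A, D, F}.
F → B applies; add {B} → now {A, B, D, F}.
No further FD applies.

{A, B, D, F}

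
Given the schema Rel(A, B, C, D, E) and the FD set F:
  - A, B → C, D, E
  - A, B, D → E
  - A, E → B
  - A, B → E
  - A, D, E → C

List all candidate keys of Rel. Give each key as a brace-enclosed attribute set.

Attributes never on any right-hand side: {A} — every candidate key must contain it.
Closure of {A, B} is {A, B, C, D, E}, the whole schema; {A, B} is a candidate key.
Closure of {A, E} is {A, B, C, D, E}, the whole schema; {A, E} is a candidate key.
Any other superkey properly contains one of these, so there are no further candidate keys.

{A, B}, {A, E}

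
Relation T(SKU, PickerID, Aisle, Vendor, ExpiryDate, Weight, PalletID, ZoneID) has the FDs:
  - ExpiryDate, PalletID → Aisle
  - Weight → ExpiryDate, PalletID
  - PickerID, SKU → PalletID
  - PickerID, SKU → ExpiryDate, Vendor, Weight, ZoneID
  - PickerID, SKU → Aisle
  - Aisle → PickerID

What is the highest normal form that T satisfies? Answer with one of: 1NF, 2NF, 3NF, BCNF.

Candidate keys: {Aisle, SKU}, {ExpiryDate, PalletID, SKU}, {PickerID, SKU}, {SKU, Weight}. Prime attributes: {Aisle, ExpiryDate, PalletID, PickerID, SKU, Weight}.
ExpiryDate, PalletID → Aisle breaks BCNF: {ExpiryDate, PalletID}⁺ = {Aisle, ExpiryDate, PalletID, PickerID}, so {ExpiryDate, PalletID} is not a superkey.
Its right-hand attributes {Aisle} are all prime, as are those of every other non-superkey FD — the relation is in 3NF.

3NF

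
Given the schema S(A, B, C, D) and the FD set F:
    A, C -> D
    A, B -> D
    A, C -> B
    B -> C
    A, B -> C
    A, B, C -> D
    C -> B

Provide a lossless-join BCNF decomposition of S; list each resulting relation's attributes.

{A, B, D}; {B, C}

Candidate keys of the original relation: {A, B}, {A, C}.
Within {A, B, C, D}: {B}⁺ ∩ {A, B, C, D} = {B, C}, not the whole set, so B -> C violates BCNF; decompose into {B, C} and {A, B, D}.
{B, C} is in BCNF.
{A, B, D} is in BCNF.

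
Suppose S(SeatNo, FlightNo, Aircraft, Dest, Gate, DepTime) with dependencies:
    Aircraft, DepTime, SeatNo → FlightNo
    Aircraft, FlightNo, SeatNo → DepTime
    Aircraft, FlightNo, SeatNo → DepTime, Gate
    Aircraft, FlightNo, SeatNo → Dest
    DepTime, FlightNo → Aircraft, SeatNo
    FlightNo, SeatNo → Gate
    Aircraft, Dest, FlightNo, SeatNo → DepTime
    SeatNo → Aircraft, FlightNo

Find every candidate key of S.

{DepTime, FlightNo}, {SeatNo}

{SeatNo} is a candidate key since {SeatNo}⁺ = {Aircraft, DepTime, Dest, FlightNo, Gate, SeatNo} covers every attribute.
{DepTime, FlightNo} is a candidate key since {DepTime, FlightNo}⁺ = {Aircraft, DepTime, Dest, FlightNo, Gate, SeatNo} covers every attribute.
Any other superkey properly contains one of these, so there are no further candidate keys.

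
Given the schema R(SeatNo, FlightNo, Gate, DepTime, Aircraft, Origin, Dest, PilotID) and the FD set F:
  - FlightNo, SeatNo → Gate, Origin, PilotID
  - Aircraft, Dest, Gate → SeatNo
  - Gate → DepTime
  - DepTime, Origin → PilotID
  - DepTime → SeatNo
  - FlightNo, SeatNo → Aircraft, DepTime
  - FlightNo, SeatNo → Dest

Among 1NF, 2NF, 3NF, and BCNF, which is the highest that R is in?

Candidate keys: {DepTime, FlightNo}, {FlightNo, Gate}, {FlightNo, SeatNo}. Prime attributes: {DepTime, FlightNo, Gate, SeatNo}.
For Aircraft, Dest, Gate → SeatNo we have {Aircraft, Dest, Gate}⁺ = {Aircraft, DepTime, Dest, Gate, SeatNo}; {Aircraft, Dest, Gate} is not a superkey, so BCNF fails.
DepTime, Origin → PilotID has non-prime {PilotID} on the right and a non-superkey on the left, so 3NF fails.
Checking every proper subset of each key, none determines a non-prime attribute — 2NF is satisfied.

2NF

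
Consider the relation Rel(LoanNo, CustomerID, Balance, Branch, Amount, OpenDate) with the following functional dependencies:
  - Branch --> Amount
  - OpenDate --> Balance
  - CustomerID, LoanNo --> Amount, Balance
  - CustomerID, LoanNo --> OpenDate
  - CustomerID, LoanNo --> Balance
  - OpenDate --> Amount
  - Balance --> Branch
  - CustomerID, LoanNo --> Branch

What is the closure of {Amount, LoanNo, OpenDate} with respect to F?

{Amount, Balance, Branch, LoanNo, OpenDate}

Start with {Amount, LoanNo, OpenDate}.
OpenDate --> Balance applies; add {Balance} → now {Amount, Balance, LoanNo, OpenDate}.
Balance --> Branch applies; add {Branch} → now {Amount, Balance, Branch, LoanNo, OpenDate}.
No further FD applies.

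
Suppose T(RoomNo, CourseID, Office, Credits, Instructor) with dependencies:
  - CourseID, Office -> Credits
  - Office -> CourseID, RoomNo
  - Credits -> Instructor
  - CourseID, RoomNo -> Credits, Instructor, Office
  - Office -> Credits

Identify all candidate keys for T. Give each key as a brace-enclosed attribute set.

{CourseID, RoomNo}, {Office}

{Office} is a candidate key since {Office}⁺ = {CourseID, Credits, Instructor, Office, RoomNo} covers every attribute.
{CourseID, RoomNo} is a candidate key since {CourseID, RoomNo}⁺ = {CourseID, Credits, Instructor, Office, RoomNo} covers every attribute.
No proper subset of any of these is a key, and no other minimal superkey exists.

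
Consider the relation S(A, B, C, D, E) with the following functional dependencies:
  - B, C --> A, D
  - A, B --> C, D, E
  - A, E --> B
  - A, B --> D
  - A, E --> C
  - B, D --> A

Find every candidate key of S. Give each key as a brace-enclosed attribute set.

{A, B}, {A, E}, {B, C}, {B, D}

{A, B} is a candidate key since {A, B}⁺ = {A, B, C, D, E} covers every attribute.
{A, E} is a candidate key since {A, E}⁺ = {A, B, C, D, E} covers every attribute.
{B, C} is a candidate key since {B, C}⁺ = {A, B, C, D, E} covers every attribute.
{B, D} is a candidate key since {B, D}⁺ = {A, B, C, D, E} covers every attribute.
These are minimal and exhaustive — every other superkey contains one of them.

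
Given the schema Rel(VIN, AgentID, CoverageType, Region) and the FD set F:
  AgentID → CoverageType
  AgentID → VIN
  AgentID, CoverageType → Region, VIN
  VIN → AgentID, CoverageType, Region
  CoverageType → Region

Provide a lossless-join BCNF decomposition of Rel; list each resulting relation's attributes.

{AgentID, CoverageType, VIN}; {CoverageType, Region}

Candidate keys of the original relation: {AgentID}, {VIN}.
{AgentID, CoverageType, Region, VIN}: {CoverageType} determines {CoverageType, Region} here but is not a superkey — split on CoverageType → Region, giving {CoverageType, Region} and {AgentID, CoverageType, VIN}.
{CoverageType, Region} is in BCNF.
{AgentID, CoverageType, VIN} is in BCNF.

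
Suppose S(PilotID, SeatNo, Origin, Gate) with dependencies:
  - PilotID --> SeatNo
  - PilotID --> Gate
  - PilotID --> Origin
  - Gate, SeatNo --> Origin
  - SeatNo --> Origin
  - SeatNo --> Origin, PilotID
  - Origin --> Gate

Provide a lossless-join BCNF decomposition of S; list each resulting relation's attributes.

Candidate keys of the original relation: {PilotID}, {SeatNo}.
{Gate, Origin, PilotID, SeatNo}: {Origin} determines {Gate, Origin} here but is not a superkey — split on Origin --> Gate, giving {Gate, Origin} and {Origin, PilotID, SeatNo}.
{Gate, Origin} has no BCNF violation.
{Origin, PilotID, SeatNo} has no BCNF violation.

{Gate, Origin}; {Origin, PilotID, SeatNo}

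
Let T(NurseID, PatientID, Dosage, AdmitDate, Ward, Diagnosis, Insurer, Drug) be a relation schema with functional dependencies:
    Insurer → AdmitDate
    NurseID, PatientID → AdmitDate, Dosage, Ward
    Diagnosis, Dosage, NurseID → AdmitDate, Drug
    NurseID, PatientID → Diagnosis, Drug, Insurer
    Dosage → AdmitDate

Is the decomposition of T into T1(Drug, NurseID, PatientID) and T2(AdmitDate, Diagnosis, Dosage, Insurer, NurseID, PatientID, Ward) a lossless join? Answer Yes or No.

Common attributes: {NurseID, PatientID}; their closure is {AdmitDate, Diagnosis, Dosage, Drug, Insurer, NurseID, PatientID, Ward}.
T1 is contained in that closure, so T1 ∩ T2 → T1 holds and the join is lossless.

Yes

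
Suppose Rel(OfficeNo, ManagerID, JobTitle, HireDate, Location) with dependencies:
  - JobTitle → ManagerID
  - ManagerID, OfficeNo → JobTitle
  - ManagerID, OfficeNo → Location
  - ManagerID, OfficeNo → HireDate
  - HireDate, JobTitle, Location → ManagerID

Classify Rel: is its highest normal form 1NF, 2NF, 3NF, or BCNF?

3NF

Candidate keys: {JobTitle, OfficeNo}, {ManagerID, OfficeNo}. Prime attributes: {JobTitle, ManagerID, OfficeNo}.
For JobTitle → ManagerID we have {JobTitle}⁺ = {JobTitle, ManagerID}; {JobTitle} is not a superkey, so BCNF fails.
Its right-hand attributes {ManagerID} are all prime, as are those of every other non-superkey FD — the relation is in 3NF.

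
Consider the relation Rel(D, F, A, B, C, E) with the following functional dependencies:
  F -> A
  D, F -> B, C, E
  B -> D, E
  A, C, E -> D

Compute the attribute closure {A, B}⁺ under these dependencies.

{A, B, D, E}

Start with {A, B}.
B -> D, E applies; add {D, E} → now {A, B, D, E}.
No further FD applies.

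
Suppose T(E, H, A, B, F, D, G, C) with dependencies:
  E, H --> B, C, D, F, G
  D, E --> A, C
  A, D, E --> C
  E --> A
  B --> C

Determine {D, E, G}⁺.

{A, C, D, E, G}

Start with {D, E, G}.
D, E --> A, C applies; add {A, C} → now {A, C, D, E, G}.
No further FD applies.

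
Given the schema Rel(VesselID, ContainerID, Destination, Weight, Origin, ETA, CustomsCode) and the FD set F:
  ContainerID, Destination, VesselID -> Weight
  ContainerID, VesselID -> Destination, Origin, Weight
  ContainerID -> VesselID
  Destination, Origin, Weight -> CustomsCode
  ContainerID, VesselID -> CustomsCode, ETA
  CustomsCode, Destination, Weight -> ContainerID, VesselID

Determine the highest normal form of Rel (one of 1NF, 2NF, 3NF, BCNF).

Candidate keys: {ContainerID}, {CustomsCode, Destination, Weight}, {Destination, Origin, Weight}. Prime attributes: {ContainerID, CustomsCode, Destination, Origin, Weight}.
Every FD has a superkey on the left, so the relation is in BCNF.

BCNF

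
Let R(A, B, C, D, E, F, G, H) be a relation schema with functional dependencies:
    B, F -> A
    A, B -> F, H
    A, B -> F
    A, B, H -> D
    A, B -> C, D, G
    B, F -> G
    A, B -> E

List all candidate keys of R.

Attributes never on any right-hand side: {B} — every candidate key must contain it.
{A, B} is a candidate key since {A, B}⁺ = {A, B, C, D, E, F, G, H} covers every attribute.
{B, F} is a candidate key since {B, F}⁺ = {A, B, C, D, E, F, G, H} covers every attribute.
Any other superkey properly contains one of these, so there are no further candidate keys.

{A, B}, {B, F}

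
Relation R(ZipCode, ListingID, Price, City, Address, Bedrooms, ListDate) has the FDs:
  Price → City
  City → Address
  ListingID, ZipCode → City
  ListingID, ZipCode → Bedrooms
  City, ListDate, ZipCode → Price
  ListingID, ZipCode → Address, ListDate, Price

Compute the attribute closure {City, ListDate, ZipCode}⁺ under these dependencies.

Start with {City, ListDate, ZipCode}.
City → Address applies; add {Address} → now {Address, City, ListDate, ZipCode}.
City, ListDate, ZipCode → Price applies; add {Price} → now {Address, City, ListDate, Price, ZipCode}.
No further FD applies.

{Address, City, ListDate, Price, ZipCode}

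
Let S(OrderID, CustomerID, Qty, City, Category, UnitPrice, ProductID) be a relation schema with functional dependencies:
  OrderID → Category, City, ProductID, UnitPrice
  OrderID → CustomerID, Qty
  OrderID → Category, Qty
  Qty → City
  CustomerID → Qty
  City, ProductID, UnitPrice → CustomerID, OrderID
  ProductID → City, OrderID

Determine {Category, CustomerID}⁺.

Start with {Category, CustomerID}.
CustomerID → Qty applies; add {Qty} → now {Category, CustomerID, Qty}.
Qty → City applies; add {City} → now {Category, City, CustomerID, Qty}.
No further FD applies.

{Category, City, CustomerID, Qty}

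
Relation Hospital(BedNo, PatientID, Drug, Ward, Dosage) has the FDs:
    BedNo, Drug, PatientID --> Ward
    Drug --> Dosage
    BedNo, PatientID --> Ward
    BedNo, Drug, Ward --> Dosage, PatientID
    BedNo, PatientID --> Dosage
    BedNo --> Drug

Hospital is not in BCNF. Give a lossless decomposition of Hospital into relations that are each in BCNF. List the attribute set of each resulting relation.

{BedNo, Drug}; {BedNo, PatientID, Ward}; {Dosage, Drug}

Candidate keys of the original relation: {BedNo, PatientID}, {BedNo, Ward}.
{BedNo, Dosage, Drug, PatientID, Ward}: {Drug} determines {Dosage, Drug} here but is not a superkey — split on Drug --> Dosage, giving {Dosage, Drug} and {BedNo, Drug, PatientID, Ward}.
{Dosage, Drug} has no BCNF violation.
{BedNo, Drug, PatientID, Ward}: {BedNo} determines {BedNo, Drug} here but is not a superkey — split on BedNo --> Drug, giving {BedNo, Drug} and {BedNo, PatientID, Ward}.
{BedNo, Drug} has no BCNF violation.
{BedNo, PatientID, Ward} has no BCNF violation.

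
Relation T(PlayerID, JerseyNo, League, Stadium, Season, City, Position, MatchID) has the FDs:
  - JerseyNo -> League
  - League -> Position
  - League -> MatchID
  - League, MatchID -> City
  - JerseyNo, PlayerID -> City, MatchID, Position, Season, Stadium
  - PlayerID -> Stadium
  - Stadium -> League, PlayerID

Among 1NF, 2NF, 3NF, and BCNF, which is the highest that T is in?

Candidate keys: {JerseyNo, PlayerID}, {JerseyNo, Stadium}. Prime attributes: {JerseyNo, PlayerID, Stadium}.
For JerseyNo -> League we have {JerseyNo}⁺ = {City, JerseyNo, League, MatchID, Position}; {JerseyNo} is not a superkey, so BCNF fails.
JerseyNo -> League determines the non-prime attribute {League} from a non-superkey — 3NF is violated.
The proper key subset {JerseyNo} of {JerseyNo, PlayerID} determines non-prime {City, League, MatchID, Position}, so the relation is not even in 2NF.

1NF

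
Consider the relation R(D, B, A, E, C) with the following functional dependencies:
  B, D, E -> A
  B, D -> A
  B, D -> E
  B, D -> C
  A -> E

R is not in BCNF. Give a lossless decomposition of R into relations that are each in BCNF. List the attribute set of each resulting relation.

{A, B, C, D}; {A, E}

Candidate key of the original relation: {B, D}.
Within {A, B, C, D, E}: {A}⁺ ∩ {A, B, C, D, E} = {A, E}, not the whole set, so A -> E violates BCNF; decompose into {A, E} and {A, B, C, D}.
{A, E} has no BCNF violation.
{A, B, C, D} has no BCNF violation.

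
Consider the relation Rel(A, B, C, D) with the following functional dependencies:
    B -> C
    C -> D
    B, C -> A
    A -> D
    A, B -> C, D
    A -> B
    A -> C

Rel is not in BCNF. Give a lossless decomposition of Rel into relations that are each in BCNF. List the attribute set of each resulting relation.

Candidate keys of the original relation: {A}, {B}.
Within {A, B, C, D}: {C}⁺ ∩ {A, B, C, D} = {C, D}, not the whole set, so C -> D violates BCNF; decompose into {C, D} and {A, B, C}.
{C, D} is in BCNF.
{A, B, C} is in BCNF.

{A, B, C}; {C, D}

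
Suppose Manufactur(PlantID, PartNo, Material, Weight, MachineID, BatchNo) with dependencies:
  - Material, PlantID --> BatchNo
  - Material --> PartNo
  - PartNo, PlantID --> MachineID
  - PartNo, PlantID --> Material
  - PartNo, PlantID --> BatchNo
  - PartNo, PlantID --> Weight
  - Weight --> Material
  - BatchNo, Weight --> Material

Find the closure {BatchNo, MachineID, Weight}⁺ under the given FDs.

Start with {BatchNo, MachineID, Weight}.
Weight --> Material applies; add {Material} → now {BatchNo, MachineID, Material, Weight}.
Material --> PartNo applies; add {PartNo} → now {BatchNo, MachineID, Material, PartNo, Weight}.
No further FD applies.

{BatchNo, MachineID, Material, PartNo, Weight}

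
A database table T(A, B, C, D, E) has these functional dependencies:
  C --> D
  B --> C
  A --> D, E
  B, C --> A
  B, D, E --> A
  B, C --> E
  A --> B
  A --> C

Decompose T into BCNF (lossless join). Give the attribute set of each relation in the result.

{A, B, C, E}; {C, D}

Candidate keys of the original relation: {A}, {B}.
Within {A, B, C, D, E}: {C}⁺ ∩ {A, B, C, D, E} = {C, D}, not the whole set, so C --> D violates BCNF; decompose into {C, D} and {A, B, C, E}.
{C, D}: every determinant is a superkey — BCNF.
{A, B, C, E}: every determinant is a superkey — BCNF.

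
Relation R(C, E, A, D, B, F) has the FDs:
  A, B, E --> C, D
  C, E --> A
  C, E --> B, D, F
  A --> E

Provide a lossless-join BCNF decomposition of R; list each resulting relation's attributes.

{A, B, C, D, F}; {A, E}

Candidate keys of the original relation: {A, B}, {A, C}, {C, E}.
Within {A, B, C, D, E, F}: {A}⁺ ∩ {A, B, C, D, E, F} = {A, E}, not the whole set, so A --> E violates BCNF; decompose into {A, E} and {A, B, C, D, F}.
{A, E} is in BCNF.
{A, B, C, D, F} is in BCNF.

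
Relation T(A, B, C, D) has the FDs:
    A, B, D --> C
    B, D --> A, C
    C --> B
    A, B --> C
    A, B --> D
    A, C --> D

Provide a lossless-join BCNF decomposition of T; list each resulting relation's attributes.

Candidate keys of the original relation: {A, B}, {A, C}, {B, D}, {C, D}.
{A, B, C, D}: {C} determines {B, C} here but is not a superkey — split on C --> B, giving {B, C} and {A, C, D}.
{B, C}: every determinant is a superkey — BCNF.
{A, C, D}: every determinant is a superkey — BCNF.

{A, C, D}; {B, C}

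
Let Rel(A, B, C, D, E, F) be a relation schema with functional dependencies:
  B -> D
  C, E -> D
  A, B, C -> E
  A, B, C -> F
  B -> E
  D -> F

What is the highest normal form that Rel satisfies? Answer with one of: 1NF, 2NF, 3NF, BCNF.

1NF

Candidate key: {A, B, C}. Prime attributes: {A, B, C}.
B -> D: {B}⁺ = {B, D, E, F}, which is not all of the attributes, so the left side is not a superkey — BCNF is violated.
Because {D} is non-prime and the left side of B -> D is not a superkey, the relation is not in 3NF.
{B} is a proper subset of the key {A, B, C}, and {B}⁺ contains the non-prime attributes {D, E, F} — a partial dependency, so 2NF is violated.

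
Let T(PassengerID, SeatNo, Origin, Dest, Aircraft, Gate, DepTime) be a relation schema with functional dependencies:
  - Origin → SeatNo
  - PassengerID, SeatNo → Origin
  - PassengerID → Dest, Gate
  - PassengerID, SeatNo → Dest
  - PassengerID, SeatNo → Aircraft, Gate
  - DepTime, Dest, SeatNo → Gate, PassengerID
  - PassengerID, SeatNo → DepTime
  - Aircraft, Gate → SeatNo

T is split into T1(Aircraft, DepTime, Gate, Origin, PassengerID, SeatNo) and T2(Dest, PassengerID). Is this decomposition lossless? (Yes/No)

Yes

Common attributes: {PassengerID}; their closure is {Dest, Gate, PassengerID}.
T2 is contained in that closure, so T1 ∩ T2 → T2 holds and the join is lossless.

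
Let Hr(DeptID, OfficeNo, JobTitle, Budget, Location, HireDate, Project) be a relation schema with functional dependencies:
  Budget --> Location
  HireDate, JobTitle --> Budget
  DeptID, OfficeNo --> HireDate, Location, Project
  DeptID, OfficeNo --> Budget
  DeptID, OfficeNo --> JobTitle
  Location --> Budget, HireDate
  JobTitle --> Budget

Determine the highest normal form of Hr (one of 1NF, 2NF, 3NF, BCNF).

2NF

Candidate key: {DeptID, OfficeNo}. Prime attributes: {DeptID, OfficeNo}.
Budget --> Location: {Budget}⁺ = {Budget, HireDate, Location}, which is not all of the attributes, so the left side is not a superkey — BCNF is violated.
Because {Location} is non-prime and the left side of Budget --> Location is not a superkey, the relation is not in 3NF.
No non-prime attribute depends on a proper subset of any candidate key, so 2NF holds.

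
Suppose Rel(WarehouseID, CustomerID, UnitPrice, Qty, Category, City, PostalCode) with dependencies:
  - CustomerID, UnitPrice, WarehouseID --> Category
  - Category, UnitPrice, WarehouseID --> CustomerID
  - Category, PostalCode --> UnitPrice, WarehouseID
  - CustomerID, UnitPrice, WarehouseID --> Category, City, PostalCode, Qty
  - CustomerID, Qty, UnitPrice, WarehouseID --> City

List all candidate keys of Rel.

{Category, PostalCode}, {Category, UnitPrice, WarehouseID}, {CustomerID, UnitPrice, WarehouseID}

Closure of {Category, PostalCode} is {Category, City, CustomerID, PostalCode, Qty, UnitPrice, WarehouseID}, the whole schema; {Category, PostalCode} is a candidate key.
Closure of {Category, UnitPrice, WarehouseID} is {Category, City, CustomerID, PostalCode, Qty, UnitPrice, WarehouseID}, the whole schema; {Category, UnitPrice, WarehouseID} is a candidate key.
Closure of {CustomerID, UnitPrice, WarehouseID} is {Category, City, CustomerID, PostalCode, Qty, UnitPrice, WarehouseID}, the whole schema; {CustomerID, UnitPrice, WarehouseID} is a candidate key.
These are minimal and exhaustive — every other superkey contains one of them.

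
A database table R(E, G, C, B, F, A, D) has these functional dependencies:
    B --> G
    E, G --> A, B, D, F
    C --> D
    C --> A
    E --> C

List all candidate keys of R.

{E} never appears on the right of any FD, so every key must include it.
{B, E} is a candidate key since {B, E}⁺ = {A, B, C, D, E, F, G} covers every attribute.
{E, G} is a candidate key since {E, G}⁺ = {A, B, C, D, E, F, G} covers every attribute.
No proper subset of any of these is a key, and no other minimal superkey exists.

{B, E}, {E, G}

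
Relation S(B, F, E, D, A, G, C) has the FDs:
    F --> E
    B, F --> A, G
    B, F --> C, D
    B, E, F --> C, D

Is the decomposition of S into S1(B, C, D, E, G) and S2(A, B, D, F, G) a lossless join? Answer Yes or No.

S1 ∩ S2 = {B, D, G}; its closure under F is {B, D, G}.
The closure covers neither S1 nor S2 entirely; the join is not lossless.

No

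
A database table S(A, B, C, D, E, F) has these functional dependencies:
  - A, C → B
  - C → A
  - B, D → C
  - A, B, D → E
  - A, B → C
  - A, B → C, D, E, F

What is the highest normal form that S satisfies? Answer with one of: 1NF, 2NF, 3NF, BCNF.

BCNF

Candidate keys: {A, B}, {B, D}, {C}. Prime attributes: {A, B, C, D}.
Each dependency's left side is a superkey — BCNF holds.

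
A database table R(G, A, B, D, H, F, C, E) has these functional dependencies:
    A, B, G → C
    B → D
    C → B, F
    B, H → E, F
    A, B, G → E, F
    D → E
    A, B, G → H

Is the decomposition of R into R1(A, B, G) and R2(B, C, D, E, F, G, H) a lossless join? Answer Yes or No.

No

Common attributes: {B, G}; their closure is {B, D, E, G}.
The closure covers neither R1 nor R2 entirely; the join is not lossless.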